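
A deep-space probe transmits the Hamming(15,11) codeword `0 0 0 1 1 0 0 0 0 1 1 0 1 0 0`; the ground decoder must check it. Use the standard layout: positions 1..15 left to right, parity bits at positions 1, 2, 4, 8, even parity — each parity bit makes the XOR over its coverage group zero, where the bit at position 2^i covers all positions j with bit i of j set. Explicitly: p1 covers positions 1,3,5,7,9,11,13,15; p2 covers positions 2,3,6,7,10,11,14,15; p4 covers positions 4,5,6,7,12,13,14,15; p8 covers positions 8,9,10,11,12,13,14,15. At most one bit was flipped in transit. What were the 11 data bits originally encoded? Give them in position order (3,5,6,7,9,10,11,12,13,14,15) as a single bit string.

s1: b1⊕b3⊕b5⊕b7⊕b9⊕b11⊕b13⊕b15 = 0⊕0⊕1⊕0⊕0⊕1⊕1⊕0 = 1
s2: b2⊕b3⊕b6⊕b7⊕b10⊕b11⊕b14⊕b15 = 0⊕0⊕0⊕0⊕1⊕1⊕0⊕0 = 0
s4: b4⊕b5⊕b6⊕b7⊕b12⊕b13⊕b14⊕b15 = 1⊕1⊕0⊕0⊕0⊕1⊕0⊕0 = 1
s8: b8⊕b9⊕b10⊕b11⊕b12⊕b13⊕b14⊕b15 = 0⊕0⊕1⊕1⊕0⊕1⊕0⊕0 = 1
Syndrome (s8...s1) = 1101 → position 13.
Flip bit 13: corrected codeword = 000110000110000
Data bits at positions 3,5,6,7,9,10,11,12,13,14,15: 01000110000

01000110000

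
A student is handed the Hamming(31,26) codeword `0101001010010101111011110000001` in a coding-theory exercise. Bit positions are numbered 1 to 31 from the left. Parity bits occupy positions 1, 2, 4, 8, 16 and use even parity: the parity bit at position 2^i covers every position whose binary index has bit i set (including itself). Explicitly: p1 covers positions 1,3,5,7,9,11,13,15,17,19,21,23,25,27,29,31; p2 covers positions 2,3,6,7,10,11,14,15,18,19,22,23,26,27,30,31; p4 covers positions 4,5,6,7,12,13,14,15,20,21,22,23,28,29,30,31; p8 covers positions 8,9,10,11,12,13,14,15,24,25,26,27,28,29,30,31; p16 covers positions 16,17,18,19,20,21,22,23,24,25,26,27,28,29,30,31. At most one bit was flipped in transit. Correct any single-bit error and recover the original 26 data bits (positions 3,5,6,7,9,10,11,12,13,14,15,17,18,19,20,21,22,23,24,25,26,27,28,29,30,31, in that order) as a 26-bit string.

s1: b1⊕b3⊕b5⊕b7⊕b9⊕b11⊕b13⊕b15⊕b17⊕b19⊕b21⊕b23⊕b25⊕b27⊕b29⊕b31 = 0⊕0⊕0⊕1⊕1⊕0⊕0⊕0⊕1⊕1⊕1⊕1⊕0⊕0⊕0⊕1 = 1
s2: b2⊕b3⊕b6⊕b7⊕b10⊕b11⊕b14⊕b15⊕b18⊕b19⊕b22⊕b23⊕b26⊕b27⊕b30⊕b31 = 1⊕0⊕0⊕1⊕0⊕0⊕1⊕0⊕1⊕1⊕1⊕1⊕0⊕0⊕0⊕1 = 0
s4: b4⊕b5⊕b6⊕b7⊕b12⊕b13⊕b14⊕b15⊕b20⊕b21⊕b22⊕b23⊕b28⊕b29⊕b30⊕b31 = 1⊕0⊕0⊕1⊕1⊕0⊕1⊕0⊕0⊕1⊕1⊕1⊕0⊕0⊕0⊕1 = 0
s8: b8⊕b9⊕b10⊕b11⊕b12⊕b13⊕b14⊕b15⊕b24⊕b25⊕b26⊕b27⊕b28⊕b29⊕b30⊕b31 = 0⊕1⊕0⊕0⊕1⊕0⊕1⊕0⊕1⊕0⊕0⊕0⊕0⊕0⊕0⊕1 = 1
s16: b16⊕b17⊕b18⊕b19⊕b20⊕b21⊕b22⊕b23⊕b24⊕b25⊕b26⊕b27⊕b28⊕b29⊕b30⊕b31 = 1⊕1⊕1⊕1⊕0⊕1⊕1⊕1⊕1⊕0⊕0⊕0⊕0⊕0⊕0⊕1 = 1
Syndrome (s16...s1) = 11001 → position 25.
Flip bit 25: corrected codeword = 0101001010010101111011111000001
Data bits at positions 3,5,6,7,9,10,11,12,13,14,15,17,18,19,20,21,22,23,24,25,26,27,28,29,30,31: 00011001010111011111000001

00011001010111011111000001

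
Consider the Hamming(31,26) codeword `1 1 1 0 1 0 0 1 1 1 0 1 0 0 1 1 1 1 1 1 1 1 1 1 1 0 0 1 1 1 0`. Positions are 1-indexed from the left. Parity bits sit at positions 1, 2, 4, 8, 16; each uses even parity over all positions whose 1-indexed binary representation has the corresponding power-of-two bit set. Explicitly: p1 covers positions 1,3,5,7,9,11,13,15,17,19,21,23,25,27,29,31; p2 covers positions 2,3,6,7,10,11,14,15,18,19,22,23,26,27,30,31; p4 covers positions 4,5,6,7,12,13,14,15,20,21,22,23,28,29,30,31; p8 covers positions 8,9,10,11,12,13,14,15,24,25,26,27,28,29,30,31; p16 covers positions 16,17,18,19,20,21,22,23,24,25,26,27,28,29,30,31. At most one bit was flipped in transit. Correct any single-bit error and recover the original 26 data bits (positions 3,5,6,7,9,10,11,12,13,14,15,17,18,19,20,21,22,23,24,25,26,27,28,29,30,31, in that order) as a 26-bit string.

11001101001110111111001110

s1: b1⊕b3⊕b5⊕b7⊕b9⊕b11⊕b13⊕b15⊕b17⊕b19⊕b21⊕b23⊕b25⊕b27⊕b29⊕b31 = 1⊕1⊕1⊕0⊕1⊕0⊕0⊕1⊕1⊕1⊕1⊕1⊕1⊕0⊕1⊕0 = 1
s2: b2⊕b3⊕b6⊕b7⊕b10⊕b11⊕b14⊕b15⊕b18⊕b19⊕b22⊕b23⊕b26⊕b27⊕b30⊕b31 = 1⊕1⊕0⊕0⊕1⊕0⊕0⊕1⊕1⊕1⊕1⊕1⊕0⊕0⊕1⊕0 = 1
s4: b4⊕b5⊕b6⊕b7⊕b12⊕b13⊕b14⊕b15⊕b20⊕b21⊕b22⊕b23⊕b28⊕b29⊕b30⊕b31 = 0⊕1⊕0⊕0⊕1⊕0⊕0⊕1⊕1⊕1⊕1⊕1⊕1⊕1⊕1⊕0 = 0
s8: b8⊕b9⊕b10⊕b11⊕b12⊕b13⊕b14⊕b15⊕b24⊕b25⊕b26⊕b27⊕b28⊕b29⊕b30⊕b31 = 1⊕1⊕1⊕0⊕1⊕0⊕0⊕1⊕1⊕1⊕0⊕0⊕1⊕1⊕1⊕0 = 0
s16: b16⊕b17⊕b18⊕b19⊕b20⊕b21⊕b22⊕b23⊕b24⊕b25⊕b26⊕b27⊕b28⊕b29⊕b30⊕b31 = 1⊕1⊕1⊕1⊕1⊕1⊕1⊕1⊕1⊕1⊕0⊕0⊕1⊕1⊕1⊕0 = 1
Syndrome (s16...s1) = 10011 → position 19.
Flip bit 19: corrected codeword = 1110100111010011110111111001110
Data bits at positions 3,5,6,7,9,10,11,12,13,14,15,17,18,19,20,21,22,23,24,25,26,27,28,29,30,31: 11001101001110111111001110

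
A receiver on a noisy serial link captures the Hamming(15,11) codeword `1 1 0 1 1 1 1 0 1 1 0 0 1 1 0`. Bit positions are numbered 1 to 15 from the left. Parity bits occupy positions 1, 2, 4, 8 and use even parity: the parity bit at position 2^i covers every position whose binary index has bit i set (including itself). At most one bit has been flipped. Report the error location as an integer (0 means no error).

3

s1: b1⊕b3⊕b5⊕b7⊕b9⊕b11⊕b13⊕b15 = 1⊕0⊕1⊕1⊕1⊕0⊕1⊕0 = 1
s2: b2⊕b3⊕b6⊕b7⊕b10⊕b11⊕b14⊕b15 = 1⊕0⊕1⊕1⊕1⊕0⊕1⊕0 = 1
s4: b4⊕b5⊕b6⊕b7⊕b12⊕b13⊕b14⊕b15 = 1⊕1⊕1⊕1⊕0⊕1⊕1⊕0 = 0
s8: b8⊕b9⊕b10⊕b11⊕b12⊕b13⊕b14⊕b15 = 0⊕1⊕1⊕0⊕0⊕1⊕1⊕0 = 0
Syndrome (s8...s1) = 0011 → position 3.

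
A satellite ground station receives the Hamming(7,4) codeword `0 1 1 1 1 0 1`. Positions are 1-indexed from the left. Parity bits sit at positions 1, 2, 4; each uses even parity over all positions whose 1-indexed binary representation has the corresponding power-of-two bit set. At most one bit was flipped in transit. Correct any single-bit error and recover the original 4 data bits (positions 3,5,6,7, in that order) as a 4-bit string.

1100

s1: b1⊕b3⊕b5⊕b7 = 0⊕1⊕1⊕1 = 1
s2: b2⊕b3⊕b6⊕b7 = 1⊕1⊕0⊕1 = 1
s4: b4⊕b5⊕b6⊕b7 = 1⊕1⊕0⊕1 = 1
Syndrome (s4...s1) = 111 → position 7.
Flip bit 7: corrected codeword = 0111100
Data bits at positions 3,5,6,7: 1100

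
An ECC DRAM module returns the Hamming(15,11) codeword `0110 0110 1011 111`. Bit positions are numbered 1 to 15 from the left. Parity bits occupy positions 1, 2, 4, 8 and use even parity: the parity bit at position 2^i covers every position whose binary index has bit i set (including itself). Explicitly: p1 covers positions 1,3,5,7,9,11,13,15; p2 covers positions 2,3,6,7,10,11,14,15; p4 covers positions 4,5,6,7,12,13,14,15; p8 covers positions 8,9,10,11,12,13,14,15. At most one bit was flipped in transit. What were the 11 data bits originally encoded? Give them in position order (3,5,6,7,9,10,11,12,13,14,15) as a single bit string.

10111011111

s1: b1⊕b3⊕b5⊕b7⊕b9⊕b11⊕b13⊕b15 = 0⊕1⊕0⊕1⊕1⊕1⊕1⊕1 = 0
s2: b2⊕b3⊕b6⊕b7⊕b10⊕b11⊕b14⊕b15 = 1⊕1⊕1⊕1⊕0⊕1⊕1⊕1 = 1
s4: b4⊕b5⊕b6⊕b7⊕b12⊕b13⊕b14⊕b15 = 0⊕0⊕1⊕1⊕1⊕1⊕1⊕1 = 0
s8: b8⊕b9⊕b10⊕b11⊕b12⊕b13⊕b14⊕b15 = 0⊕1⊕0⊕1⊕1⊕1⊕1⊕1 = 0
Syndrome (s8...s1) = 0010 → position 2.
Flip bit 2: corrected codeword = 001001101011111
Data bits at positions 3,5,6,7,9,10,11,12,13,14,15: 10111011111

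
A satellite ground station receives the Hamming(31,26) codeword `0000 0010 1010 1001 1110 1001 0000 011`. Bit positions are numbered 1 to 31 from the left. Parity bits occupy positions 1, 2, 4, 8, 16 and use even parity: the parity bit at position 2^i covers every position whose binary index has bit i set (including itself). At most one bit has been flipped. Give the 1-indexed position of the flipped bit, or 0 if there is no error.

4

s1: b1⊕b3⊕b5⊕b7⊕b9⊕b11⊕b13⊕b15⊕b17⊕b19⊕b21⊕b23⊕b25⊕b27⊕b29⊕b31 = 0⊕0⊕0⊕1⊕1⊕1⊕1⊕0⊕1⊕1⊕1⊕0⊕0⊕0⊕0⊕1 = 0
s2: b2⊕b3⊕b6⊕b7⊕b10⊕b11⊕b14⊕b15⊕b18⊕b19⊕b22⊕b23⊕b26⊕b27⊕b30⊕b31 = 0⊕0⊕0⊕1⊕0⊕1⊕0⊕0⊕1⊕1⊕0⊕0⊕0⊕0⊕1⊕1 = 0
s4: b4⊕b5⊕b6⊕b7⊕b12⊕b13⊕b14⊕b15⊕b20⊕b21⊕b22⊕b23⊕b28⊕b29⊕b30⊕b31 = 0⊕0⊕0⊕1⊕0⊕1⊕0⊕0⊕0⊕1⊕0⊕0⊕0⊕0⊕1⊕1 = 1
s8: b8⊕b9⊕b10⊕b11⊕b12⊕b13⊕b14⊕b15⊕b24⊕b25⊕b26⊕b27⊕b28⊕b29⊕b30⊕b31 = 0⊕1⊕0⊕1⊕0⊕1⊕0⊕0⊕1⊕0⊕0⊕0⊕0⊕0⊕1⊕1 = 0
s16: b16⊕b17⊕b18⊕b19⊕b20⊕b21⊕b22⊕b23⊕b24⊕b25⊕b26⊕b27⊕b28⊕b29⊕b30⊕b31 = 1⊕1⊕1⊕1⊕0⊕1⊕0⊕0⊕1⊕0⊕0⊕0⊕0⊕0⊕1⊕1 = 0
Syndrome (s16...s1) = 00100 → position 4.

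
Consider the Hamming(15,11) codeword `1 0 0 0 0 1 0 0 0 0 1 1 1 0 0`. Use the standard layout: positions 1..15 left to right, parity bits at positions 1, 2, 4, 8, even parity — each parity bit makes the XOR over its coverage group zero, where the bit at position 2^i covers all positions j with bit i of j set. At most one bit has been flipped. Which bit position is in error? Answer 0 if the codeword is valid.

s1: b1⊕b3⊕b5⊕b7⊕b9⊕b11⊕b13⊕b15 = 1⊕0⊕0⊕0⊕0⊕1⊕1⊕0 = 1
s2: b2⊕b3⊕b6⊕b7⊕b10⊕b11⊕b14⊕b15 = 0⊕0⊕1⊕0⊕0⊕1⊕0⊕0 = 0
s4: b4⊕b5⊕b6⊕b7⊕b12⊕b13⊕b14⊕b15 = 0⊕0⊕1⊕0⊕1⊕1⊕0⊕0 = 1
s8: b8⊕b9⊕b10⊕b11⊕b12⊕b13⊕b14⊕b15 = 0⊕0⊕0⊕1⊕1⊕1⊕0⊕0 = 1
Syndrome (s8...s1) = 1101 → position 13.

13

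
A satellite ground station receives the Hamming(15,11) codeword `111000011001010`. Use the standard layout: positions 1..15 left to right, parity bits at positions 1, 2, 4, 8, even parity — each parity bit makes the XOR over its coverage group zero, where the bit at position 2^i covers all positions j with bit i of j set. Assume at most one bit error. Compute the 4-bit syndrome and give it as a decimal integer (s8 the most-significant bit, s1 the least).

3

s1: b1⊕b3⊕b5⊕b7⊕b9⊕b11⊕b13⊕b15 = 1⊕1⊕0⊕0⊕1⊕0⊕0⊕0 = 1
s2: b2⊕b3⊕b6⊕b7⊕b10⊕b11⊕b14⊕b15 = 1⊕1⊕0⊕0⊕0⊕0⊕1⊕0 = 1
s4: b4⊕b5⊕b6⊕b7⊕b12⊕b13⊕b14⊕b15 = 0⊕0⊕0⊕0⊕1⊕0⊕1⊕0 = 0
s8: b8⊕b9⊕b10⊕b11⊕b12⊕b13⊕b14⊕b15 = 1⊕1⊕0⊕0⊕1⊕0⊕1⊕0 = 0
Syndrome (s8...s1) = 0011 → position 3.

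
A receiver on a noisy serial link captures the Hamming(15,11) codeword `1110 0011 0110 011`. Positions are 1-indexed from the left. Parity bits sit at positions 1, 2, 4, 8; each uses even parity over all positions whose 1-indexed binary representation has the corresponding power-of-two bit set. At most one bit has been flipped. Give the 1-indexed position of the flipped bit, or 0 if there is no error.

s1: b1⊕b3⊕b5⊕b7⊕b9⊕b11⊕b13⊕b15 = 1⊕1⊕0⊕1⊕0⊕1⊕0⊕1 = 1
s2: b2⊕b3⊕b6⊕b7⊕b10⊕b11⊕b14⊕b15 = 1⊕1⊕0⊕1⊕1⊕1⊕1⊕1 = 1
s4: b4⊕b5⊕b6⊕b7⊕b12⊕b13⊕b14⊕b15 = 0⊕0⊕0⊕1⊕0⊕0⊕1⊕1 = 1
s8: b8⊕b9⊕b10⊕b11⊕b12⊕b13⊕b14⊕b15 = 1⊕0⊕1⊕1⊕0⊕0⊕1⊕1 = 1
Syndrome (s8...s1) = 1111 → position 15.

15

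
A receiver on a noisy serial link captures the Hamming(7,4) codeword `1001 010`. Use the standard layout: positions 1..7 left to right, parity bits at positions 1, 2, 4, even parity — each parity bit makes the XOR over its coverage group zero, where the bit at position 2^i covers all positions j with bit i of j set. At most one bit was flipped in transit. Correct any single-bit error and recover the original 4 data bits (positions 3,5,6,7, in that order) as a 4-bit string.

s1: b1⊕b3⊕b5⊕b7 = 1⊕0⊕0⊕0 = 1
s2: b2⊕b3⊕b6⊕b7 = 0⊕0⊕1⊕0 = 1
s4: b4⊕b5⊕b6⊕b7 = 1⊕0⊕1⊕0 = 0
Syndrome (s4...s1) = 011 → position 3.
Flip bit 3: corrected codeword = 1011010
Data bits at positions 3,5,6,7: 1010

1010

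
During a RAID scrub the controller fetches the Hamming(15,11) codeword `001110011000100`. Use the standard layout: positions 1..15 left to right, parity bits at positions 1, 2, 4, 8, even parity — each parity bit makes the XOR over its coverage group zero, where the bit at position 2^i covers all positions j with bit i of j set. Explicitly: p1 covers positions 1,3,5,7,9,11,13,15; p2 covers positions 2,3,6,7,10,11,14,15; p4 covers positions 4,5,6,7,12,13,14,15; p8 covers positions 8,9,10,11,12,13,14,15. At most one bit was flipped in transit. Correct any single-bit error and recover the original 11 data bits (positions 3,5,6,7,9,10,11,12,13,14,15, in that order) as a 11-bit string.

11001000110

s1: b1⊕b3⊕b5⊕b7⊕b9⊕b11⊕b13⊕b15 = 0⊕1⊕1⊕0⊕1⊕0⊕1⊕0 = 0
s2: b2⊕b3⊕b6⊕b7⊕b10⊕b11⊕b14⊕b15 = 0⊕1⊕0⊕0⊕0⊕0⊕0⊕0 = 1
s4: b4⊕b5⊕b6⊕b7⊕b12⊕b13⊕b14⊕b15 = 1⊕1⊕0⊕0⊕0⊕1⊕0⊕0 = 1
s8: b8⊕b9⊕b10⊕b11⊕b12⊕b13⊕b14⊕b15 = 1⊕1⊕0⊕0⊕0⊕1⊕0⊕0 = 1
Syndrome (s8...s1) = 1110 → position 14.
Flip bit 14: corrected codeword = 001110011000110
Data bits at positions 3,5,6,7,9,10,11,12,13,14,15: 11001000110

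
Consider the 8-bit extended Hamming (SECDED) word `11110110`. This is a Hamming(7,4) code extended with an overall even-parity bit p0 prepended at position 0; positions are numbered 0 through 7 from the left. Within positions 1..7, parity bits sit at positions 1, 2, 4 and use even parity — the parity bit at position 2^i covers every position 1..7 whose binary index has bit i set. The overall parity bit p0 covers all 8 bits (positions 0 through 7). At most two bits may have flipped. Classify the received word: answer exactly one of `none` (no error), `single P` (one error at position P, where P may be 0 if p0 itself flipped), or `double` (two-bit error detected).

s1: b1⊕b3⊕b5⊕b7 = 1⊕1⊕1⊕0 = 1
s2: b2⊕b3⊕b6⊕b7 = 1⊕1⊕1⊕0 = 1
s4: b4⊕b5⊕b6⊕b7 = 0⊕1⊕1⊕0 = 0
Syndrome (s4...s1) = 011 → position 3.
Overall parity (XOR of all 8 bits, including p0): 1⊕1⊕1⊕1⊕0⊕1⊕1⊕0 = 0
Overall=0, syndrome position=3 → double-bit error detected (uncorrectable).

double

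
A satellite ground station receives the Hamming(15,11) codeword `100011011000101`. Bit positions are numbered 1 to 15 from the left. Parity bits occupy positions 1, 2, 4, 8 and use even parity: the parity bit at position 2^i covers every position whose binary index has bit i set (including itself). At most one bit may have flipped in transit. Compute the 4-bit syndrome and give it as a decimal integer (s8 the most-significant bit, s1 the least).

s1: b1⊕b3⊕b5⊕b7⊕b9⊕b11⊕b13⊕b15 = 1⊕0⊕1⊕0⊕1⊕0⊕1⊕1 = 1
s2: b2⊕b3⊕b6⊕b7⊕b10⊕b11⊕b14⊕b15 = 0⊕0⊕1⊕0⊕0⊕0⊕0⊕1 = 0
s4: b4⊕b5⊕b6⊕b7⊕b12⊕b13⊕b14⊕b15 = 0⊕1⊕1⊕0⊕0⊕1⊕0⊕1 = 0
s8: b8⊕b9⊕b10⊕b11⊕b12⊕b13⊕b14⊕b15 = 1⊕1⊕0⊕0⊕0⊕1⊕0⊕1 = 0
Syndrome (s8...s1) = 0001 → position 1.

1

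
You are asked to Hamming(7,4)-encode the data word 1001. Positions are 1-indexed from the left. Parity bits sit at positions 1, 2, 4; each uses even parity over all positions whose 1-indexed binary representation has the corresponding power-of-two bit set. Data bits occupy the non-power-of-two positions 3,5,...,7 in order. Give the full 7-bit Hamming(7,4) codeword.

Place data bits at non-power-of-two positions: b3=1, b5=0, b6=0, b7=1.
p1 = XOR of data positions {3,5,7} = 1⊕0⊕1 = 0
p2 = XOR of data positions {3,6,7} = 1⊕0⊕1 = 0
p4 = XOR of data positions {5,6,7} = 0⊕0⊕1 = 1
Codeword b1..b7 = 0011001

0011001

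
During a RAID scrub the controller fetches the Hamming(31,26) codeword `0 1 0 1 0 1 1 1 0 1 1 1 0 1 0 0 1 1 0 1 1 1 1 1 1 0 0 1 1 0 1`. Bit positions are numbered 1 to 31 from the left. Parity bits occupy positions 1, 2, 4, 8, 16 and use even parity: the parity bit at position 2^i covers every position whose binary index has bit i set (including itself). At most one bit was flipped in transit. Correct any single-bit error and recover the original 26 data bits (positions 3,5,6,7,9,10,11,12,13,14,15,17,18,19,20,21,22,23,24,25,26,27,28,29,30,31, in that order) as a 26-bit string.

s1: b1⊕b3⊕b5⊕b7⊕b9⊕b11⊕b13⊕b15⊕b17⊕b19⊕b21⊕b23⊕b25⊕b27⊕b29⊕b31 = 0⊕0⊕0⊕1⊕0⊕1⊕0⊕0⊕1⊕0⊕1⊕1⊕1⊕0⊕1⊕1 = 0
s2: b2⊕b3⊕b6⊕b7⊕b10⊕b11⊕b14⊕b15⊕b18⊕b19⊕b22⊕b23⊕b26⊕b27⊕b30⊕b31 = 1⊕0⊕1⊕1⊕1⊕1⊕1⊕0⊕1⊕0⊕1⊕1⊕0⊕0⊕0⊕1 = 0
s4: b4⊕b5⊕b6⊕b7⊕b12⊕b13⊕b14⊕b15⊕b20⊕b21⊕b22⊕b23⊕b28⊕b29⊕b30⊕b31 = 1⊕0⊕1⊕1⊕1⊕0⊕1⊕0⊕1⊕1⊕1⊕1⊕1⊕1⊕0⊕1 = 0
s8: b8⊕b9⊕b10⊕b11⊕b12⊕b13⊕b14⊕b15⊕b24⊕b25⊕b26⊕b27⊕b28⊕b29⊕b30⊕b31 = 1⊕0⊕1⊕1⊕1⊕0⊕1⊕0⊕1⊕1⊕0⊕0⊕1⊕1⊕0⊕1 = 0
s16: b16⊕b17⊕b18⊕b19⊕b20⊕b21⊕b22⊕b23⊕b24⊕b25⊕b26⊕b27⊕b28⊕b29⊕b30⊕b31 = 0⊕1⊕1⊕0⊕1⊕1⊕1⊕1⊕1⊕1⊕0⊕0⊕1⊕1⊕0⊕1 = 1
Syndrome (s16...s1) = 10000 → position 16.
Flip bit 16: corrected codeword = 0101011101110101110111111001101
Data bits at positions 3,5,6,7,9,10,11,12,13,14,15,17,18,19,20,21,22,23,24,25,26,27,28,29,30,31: 00110111010110111111001101

00110111010110111111001101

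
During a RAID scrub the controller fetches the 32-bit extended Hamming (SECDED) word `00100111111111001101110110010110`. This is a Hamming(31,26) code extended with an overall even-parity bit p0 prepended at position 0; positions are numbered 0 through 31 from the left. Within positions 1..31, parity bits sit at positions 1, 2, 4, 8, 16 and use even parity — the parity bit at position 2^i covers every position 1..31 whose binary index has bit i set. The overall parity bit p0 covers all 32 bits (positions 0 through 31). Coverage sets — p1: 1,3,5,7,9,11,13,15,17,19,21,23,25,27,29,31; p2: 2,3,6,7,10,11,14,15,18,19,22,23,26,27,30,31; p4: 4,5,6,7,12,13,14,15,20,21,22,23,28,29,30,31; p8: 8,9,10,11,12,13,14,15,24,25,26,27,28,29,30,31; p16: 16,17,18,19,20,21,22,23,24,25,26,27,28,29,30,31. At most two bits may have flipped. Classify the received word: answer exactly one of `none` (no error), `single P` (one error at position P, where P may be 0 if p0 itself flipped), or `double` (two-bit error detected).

s1: b1⊕b3⊕b5⊕b7⊕b9⊕b11⊕b13⊕b15⊕b17⊕b19⊕b21⊕b23⊕b25⊕b27⊕b29⊕b31 = 0⊕0⊕1⊕1⊕1⊕1⊕1⊕0⊕1⊕1⊕1⊕1⊕0⊕1⊕1⊕0 = 1
s2: b2⊕b3⊕b6⊕b7⊕b10⊕b11⊕b14⊕b15⊕b18⊕b19⊕b22⊕b23⊕b26⊕b27⊕b30⊕b31 = 1⊕0⊕1⊕1⊕1⊕1⊕0⊕0⊕0⊕1⊕0⊕1⊕0⊕1⊕1⊕0 = 1
s4: b4⊕b5⊕b6⊕b7⊕b12⊕b13⊕b14⊕b15⊕b20⊕b21⊕b22⊕b23⊕b28⊕b29⊕b30⊕b31 = 0⊕1⊕1⊕1⊕1⊕1⊕0⊕0⊕1⊕1⊕0⊕1⊕0⊕1⊕1⊕0 = 0
s8: b8⊕b9⊕b10⊕b11⊕b12⊕b13⊕b14⊕b15⊕b24⊕b25⊕b26⊕b27⊕b28⊕b29⊕b30⊕b31 = 1⊕1⊕1⊕1⊕1⊕1⊕0⊕0⊕1⊕0⊕0⊕1⊕0⊕1⊕1⊕0 = 0
s16: b16⊕b17⊕b18⊕b19⊕b20⊕b21⊕b22⊕b23⊕b24⊕b25⊕b26⊕b27⊕b28⊕b29⊕b30⊕b31 = 1⊕1⊕0⊕1⊕1⊕1⊕0⊕1⊕1⊕0⊕0⊕1⊕0⊕1⊕1⊕0 = 0
Syndrome (s16...s1) = 00011 → position 3.
Overall parity (XOR of all 32 bits, including p0): 0⊕0⊕1⊕0⊕0⊕1⊕1⊕1⊕1⊕1⊕1⊕1⊕1⊕1⊕0⊕0⊕1⊕1⊕0⊕1⊕1⊕1⊕0⊕1⊕1⊕0⊕0⊕1⊕0⊕1⊕1⊕0 = 0
Overall=0, syndrome position=3 → double-bit error detected (uncorrectable).

double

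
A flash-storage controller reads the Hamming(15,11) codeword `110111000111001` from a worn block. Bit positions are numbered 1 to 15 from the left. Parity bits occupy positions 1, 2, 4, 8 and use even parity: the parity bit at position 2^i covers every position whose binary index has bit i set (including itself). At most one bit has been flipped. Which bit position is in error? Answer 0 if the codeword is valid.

s1: b1⊕b3⊕b5⊕b7⊕b9⊕b11⊕b13⊕b15 = 1⊕0⊕1⊕0⊕0⊕1⊕0⊕1 = 0
s2: b2⊕b3⊕b6⊕b7⊕b10⊕b11⊕b14⊕b15 = 1⊕0⊕1⊕0⊕1⊕1⊕0⊕1 = 1
s4: b4⊕b5⊕b6⊕b7⊕b12⊕b13⊕b14⊕b15 = 1⊕1⊕1⊕0⊕1⊕0⊕0⊕1 = 1
s8: b8⊕b9⊕b10⊕b11⊕b12⊕b13⊕b14⊕b15 = 0⊕0⊕1⊕1⊕1⊕0⊕0⊕1 = 0
Syndrome (s8...s1) = 0110 → position 6.

6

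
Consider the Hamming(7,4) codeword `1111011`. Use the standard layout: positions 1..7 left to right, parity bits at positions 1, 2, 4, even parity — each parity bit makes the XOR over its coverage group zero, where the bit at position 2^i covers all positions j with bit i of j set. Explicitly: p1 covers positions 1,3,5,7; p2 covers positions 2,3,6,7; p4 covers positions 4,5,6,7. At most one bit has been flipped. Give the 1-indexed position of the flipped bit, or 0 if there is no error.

5

s1: b1⊕b3⊕b5⊕b7 = 1⊕1⊕0⊕1 = 1
s2: b2⊕b3⊕b6⊕b7 = 1⊕1⊕1⊕1 = 0
s4: b4⊕b5⊕b6⊕b7 = 1⊕0⊕1⊕1 = 1
Syndrome (s4...s1) = 101 → position 5.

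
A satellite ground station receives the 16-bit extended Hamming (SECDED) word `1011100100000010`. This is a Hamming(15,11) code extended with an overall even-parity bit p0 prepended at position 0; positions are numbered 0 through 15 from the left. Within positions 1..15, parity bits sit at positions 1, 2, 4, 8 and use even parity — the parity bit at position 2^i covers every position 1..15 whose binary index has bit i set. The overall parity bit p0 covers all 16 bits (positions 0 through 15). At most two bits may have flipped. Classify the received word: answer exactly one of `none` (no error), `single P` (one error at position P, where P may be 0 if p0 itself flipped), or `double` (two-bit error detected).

double

s1: b1⊕b3⊕b5⊕b7⊕b9⊕b11⊕b13⊕b15 = 0⊕1⊕0⊕1⊕0⊕0⊕0⊕0 = 0
s2: b2⊕b3⊕b6⊕b7⊕b10⊕b11⊕b14⊕b15 = 1⊕1⊕0⊕1⊕0⊕0⊕1⊕0 = 0
s4: b4⊕b5⊕b6⊕b7⊕b12⊕b13⊕b14⊕b15 = 1⊕0⊕0⊕1⊕0⊕0⊕1⊕0 = 1
s8: b8⊕b9⊕b10⊕b11⊕b12⊕b13⊕b14⊕b15 = 0⊕0⊕0⊕0⊕0⊕0⊕1⊕0 = 1
Syndrome (s8...s1) = 1100 → position 12.
Overall parity (XOR of all 16 bits, including p0): 1⊕0⊕1⊕1⊕1⊕0⊕0⊕1⊕0⊕0⊕0⊕0⊕0⊕0⊕1⊕0 = 0
Overall=0, syndrome position=12 → double-bit error detected (uncorrectable).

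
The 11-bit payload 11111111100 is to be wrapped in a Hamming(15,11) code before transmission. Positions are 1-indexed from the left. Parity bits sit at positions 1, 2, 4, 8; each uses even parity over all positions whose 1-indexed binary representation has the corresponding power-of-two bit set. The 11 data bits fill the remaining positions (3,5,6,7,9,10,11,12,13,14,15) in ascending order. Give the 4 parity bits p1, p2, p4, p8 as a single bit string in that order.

0111

Place data bits at non-power-of-two positions: b3=1, b5=1, b6=1, b7=1, b9=1, b10=1, b11=1, b12=1, b13=1, b14=0, b15=0.
p1 = XOR of data positions {3,5,7,9,11,13,15} = 1⊕1⊕1⊕1⊕1⊕1⊕0 = 0
p2 = XOR of data positions {3,6,7,10,11,14,15} = 1⊕1⊕1⊕1⊕1⊕0⊕0 = 1
p4 = XOR of data positions {5,6,7,12,13,14,15} = 1⊕1⊕1⊕1⊕1⊕0⊕0 = 1
p8 = XOR of data positions {9,10,11,12,13,14,15} = 1⊕1⊕1⊕1⊕1⊕0⊕0 = 1
Parity bits p1,p2,p4,p8 = 0111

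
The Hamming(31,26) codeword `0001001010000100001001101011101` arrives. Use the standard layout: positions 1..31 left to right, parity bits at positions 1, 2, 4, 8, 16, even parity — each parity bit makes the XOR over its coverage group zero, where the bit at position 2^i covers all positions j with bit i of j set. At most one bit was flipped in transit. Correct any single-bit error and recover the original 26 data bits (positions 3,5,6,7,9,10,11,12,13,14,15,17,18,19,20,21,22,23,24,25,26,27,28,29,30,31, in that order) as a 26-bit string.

00011100010001001101011101

s1: b1⊕b3⊕b5⊕b7⊕b9⊕b11⊕b13⊕b15⊕b17⊕b19⊕b21⊕b23⊕b25⊕b27⊕b29⊕b31 = 0⊕0⊕0⊕1⊕1⊕0⊕0⊕0⊕0⊕1⊕0⊕1⊕1⊕1⊕1⊕1 = 0
s2: b2⊕b3⊕b6⊕b7⊕b10⊕b11⊕b14⊕b15⊕b18⊕b19⊕b22⊕b23⊕b26⊕b27⊕b30⊕b31 = 0⊕0⊕0⊕1⊕0⊕0⊕1⊕0⊕0⊕1⊕1⊕1⊕0⊕1⊕0⊕1 = 1
s4: b4⊕b5⊕b6⊕b7⊕b12⊕b13⊕b14⊕b15⊕b20⊕b21⊕b22⊕b23⊕b28⊕b29⊕b30⊕b31 = 1⊕0⊕0⊕1⊕0⊕0⊕1⊕0⊕0⊕0⊕1⊕1⊕1⊕1⊕0⊕1 = 0
s8: b8⊕b9⊕b10⊕b11⊕b12⊕b13⊕b14⊕b15⊕b24⊕b25⊕b26⊕b27⊕b28⊕b29⊕b30⊕b31 = 0⊕1⊕0⊕0⊕0⊕0⊕1⊕0⊕0⊕1⊕0⊕1⊕1⊕1⊕0⊕1 = 1
s16: b16⊕b17⊕b18⊕b19⊕b20⊕b21⊕b22⊕b23⊕b24⊕b25⊕b26⊕b27⊕b28⊕b29⊕b30⊕b31 = 0⊕0⊕0⊕1⊕0⊕0⊕1⊕1⊕0⊕1⊕0⊕1⊕1⊕1⊕0⊕1 = 0
Syndrome (s16...s1) = 01010 → position 10.
Flip bit 10: corrected codeword = 0001001011000100001001101011101
Data bits at positions 3,5,6,7,9,10,11,12,13,14,15,17,18,19,20,21,22,23,24,25,26,27,28,29,30,31: 00011100010001001101011101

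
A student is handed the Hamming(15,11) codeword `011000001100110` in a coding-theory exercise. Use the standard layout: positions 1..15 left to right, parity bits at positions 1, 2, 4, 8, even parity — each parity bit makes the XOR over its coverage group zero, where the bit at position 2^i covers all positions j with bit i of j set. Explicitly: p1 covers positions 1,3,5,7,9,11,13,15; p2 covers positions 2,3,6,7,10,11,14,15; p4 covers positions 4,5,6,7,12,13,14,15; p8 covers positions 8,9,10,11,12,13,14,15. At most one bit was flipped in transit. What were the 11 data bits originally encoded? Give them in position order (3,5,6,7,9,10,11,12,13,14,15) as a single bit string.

s1: b1⊕b3⊕b5⊕b7⊕b9⊕b11⊕b13⊕b15 = 0⊕1⊕0⊕0⊕1⊕0⊕1⊕0 = 1
s2: b2⊕b3⊕b6⊕b7⊕b10⊕b11⊕b14⊕b15 = 1⊕1⊕0⊕0⊕1⊕0⊕1⊕0 = 0
s4: b4⊕b5⊕b6⊕b7⊕b12⊕b13⊕b14⊕b15 = 0⊕0⊕0⊕0⊕0⊕1⊕1⊕0 = 0
s8: b8⊕b9⊕b10⊕b11⊕b12⊕b13⊕b14⊕b15 = 0⊕1⊕1⊕0⊕0⊕1⊕1⊕0 = 0
Syndrome (s8...s1) = 0001 → position 1.
Flip bit 1: corrected codeword = 111000001100110
Data bits at positions 3,5,6,7,9,10,11,12,13,14,15: 10001100110

10001100110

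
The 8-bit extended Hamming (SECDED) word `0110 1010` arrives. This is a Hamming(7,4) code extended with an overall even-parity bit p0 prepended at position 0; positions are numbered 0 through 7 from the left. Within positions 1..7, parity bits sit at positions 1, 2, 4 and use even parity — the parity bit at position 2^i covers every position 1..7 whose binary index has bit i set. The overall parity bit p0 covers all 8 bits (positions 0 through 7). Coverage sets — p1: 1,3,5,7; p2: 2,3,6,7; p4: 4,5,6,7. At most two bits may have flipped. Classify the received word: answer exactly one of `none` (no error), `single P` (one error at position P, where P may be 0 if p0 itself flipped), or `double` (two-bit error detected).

double

s1: b1⊕b3⊕b5⊕b7 = 1⊕0⊕0⊕0 = 1
s2: b2⊕b3⊕b6⊕b7 = 1⊕0⊕1⊕0 = 0
s4: b4⊕b5⊕b6⊕b7 = 1⊕0⊕1⊕0 = 0
Syndrome (s4...s1) = 001 → position 1.
Overall parity (XOR of all 8 bits, including p0): 0⊕1⊕1⊕0⊕1⊕0⊕1⊕0 = 0
Overall=0, syndrome position=1 → double-bit error detected (uncorrectable).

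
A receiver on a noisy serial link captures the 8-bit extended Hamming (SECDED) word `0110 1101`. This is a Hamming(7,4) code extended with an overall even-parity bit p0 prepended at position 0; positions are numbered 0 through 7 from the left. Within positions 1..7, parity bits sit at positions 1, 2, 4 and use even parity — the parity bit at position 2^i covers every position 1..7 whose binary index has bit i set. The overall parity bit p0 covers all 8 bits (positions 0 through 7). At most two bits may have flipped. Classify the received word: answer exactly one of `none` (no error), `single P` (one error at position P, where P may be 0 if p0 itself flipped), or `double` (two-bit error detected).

s1: b1⊕b3⊕b5⊕b7 = 1⊕0⊕1⊕1 = 1
s2: b2⊕b3⊕b6⊕b7 = 1⊕0⊕0⊕1 = 0
s4: b4⊕b5⊕b6⊕b7 = 1⊕1⊕0⊕1 = 1
Syndrome (s4...s1) = 101 → position 5.
Overall parity (XOR of all 8 bits, including p0): 0⊕1⊕1⊕0⊕1⊕1⊕0⊕1 = 1
Overall=1, syndrome position=5 → single-bit error at position 5.

single 5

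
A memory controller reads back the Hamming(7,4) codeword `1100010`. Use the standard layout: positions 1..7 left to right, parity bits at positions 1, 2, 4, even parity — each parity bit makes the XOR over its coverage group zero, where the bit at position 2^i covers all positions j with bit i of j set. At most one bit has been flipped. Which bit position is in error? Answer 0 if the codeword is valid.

s1: b1⊕b3⊕b5⊕b7 = 1⊕0⊕0⊕0 = 1
s2: b2⊕b3⊕b6⊕b7 = 1⊕0⊕1⊕0 = 0
s4: b4⊕b5⊕b6⊕b7 = 0⊕0⊕1⊕0 = 1
Syndrome (s4...s1) = 101 → position 5.

5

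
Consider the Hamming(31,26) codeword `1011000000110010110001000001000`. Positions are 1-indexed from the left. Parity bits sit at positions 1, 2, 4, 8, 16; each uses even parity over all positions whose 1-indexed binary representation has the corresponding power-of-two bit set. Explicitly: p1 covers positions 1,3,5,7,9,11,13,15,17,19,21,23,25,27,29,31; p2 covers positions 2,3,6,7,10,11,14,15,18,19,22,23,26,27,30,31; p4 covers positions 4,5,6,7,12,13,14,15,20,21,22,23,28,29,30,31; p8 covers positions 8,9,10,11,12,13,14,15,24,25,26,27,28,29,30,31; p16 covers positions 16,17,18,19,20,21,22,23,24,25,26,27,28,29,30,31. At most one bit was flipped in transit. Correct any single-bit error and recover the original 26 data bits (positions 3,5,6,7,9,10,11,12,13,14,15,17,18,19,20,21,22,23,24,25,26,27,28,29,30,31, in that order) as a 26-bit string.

10010011001110001000001000

s1: b1⊕b3⊕b5⊕b7⊕b9⊕b11⊕b13⊕b15⊕b17⊕b19⊕b21⊕b23⊕b25⊕b27⊕b29⊕b31 = 1⊕1⊕0⊕0⊕0⊕1⊕0⊕1⊕1⊕0⊕0⊕0⊕0⊕0⊕0⊕0 = 1
s2: b2⊕b3⊕b6⊕b7⊕b10⊕b11⊕b14⊕b15⊕b18⊕b19⊕b22⊕b23⊕b26⊕b27⊕b30⊕b31 = 0⊕1⊕0⊕0⊕0⊕1⊕0⊕1⊕1⊕0⊕1⊕0⊕0⊕0⊕0⊕0 = 1
s4: b4⊕b5⊕b6⊕b7⊕b12⊕b13⊕b14⊕b15⊕b20⊕b21⊕b22⊕b23⊕b28⊕b29⊕b30⊕b31 = 1⊕0⊕0⊕0⊕1⊕0⊕0⊕1⊕0⊕0⊕1⊕0⊕1⊕0⊕0⊕0 = 1
s8: b8⊕b9⊕b10⊕b11⊕b12⊕b13⊕b14⊕b15⊕b24⊕b25⊕b26⊕b27⊕b28⊕b29⊕b30⊕b31 = 0⊕0⊕0⊕1⊕1⊕0⊕0⊕1⊕0⊕0⊕0⊕0⊕1⊕0⊕0⊕0 = 0
s16: b16⊕b17⊕b18⊕b19⊕b20⊕b21⊕b22⊕b23⊕b24⊕b25⊕b26⊕b27⊕b28⊕b29⊕b30⊕b31 = 0⊕1⊕1⊕0⊕0⊕0⊕1⊕0⊕0⊕0⊕0⊕0⊕1⊕0⊕0⊕0 = 0
Syndrome (s16...s1) = 00111 → position 7.
Flip bit 7: corrected codeword = 1011001000110010110001000001000
Data bits at positions 3,5,6,7,9,10,11,12,13,14,15,17,18,19,20,21,22,23,24,25,26,27,28,29,30,31: 10010011001110001000001000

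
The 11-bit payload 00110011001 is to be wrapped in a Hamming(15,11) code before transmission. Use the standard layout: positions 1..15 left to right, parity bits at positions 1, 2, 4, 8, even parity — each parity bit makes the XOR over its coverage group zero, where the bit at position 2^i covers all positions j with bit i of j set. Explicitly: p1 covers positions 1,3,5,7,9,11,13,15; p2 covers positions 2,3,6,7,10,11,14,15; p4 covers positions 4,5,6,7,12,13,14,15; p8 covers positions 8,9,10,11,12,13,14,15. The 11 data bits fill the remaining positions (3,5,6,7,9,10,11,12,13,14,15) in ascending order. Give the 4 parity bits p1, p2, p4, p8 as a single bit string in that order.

1001

Place data bits at non-power-of-two positions: b3=0, b5=0, b6=1, b7=1, b9=0, b10=0, b11=1, b12=1, b13=0, b14=0, b15=1.
p1 = XOR of data positions {3,5,7,9,11,13,15} = 0⊕0⊕1⊕0⊕1⊕0⊕1 = 1
p2 = XOR of data positions {3,6,7,10,11,14,15} = 0⊕1⊕1⊕0⊕1⊕0⊕1 = 0
p4 = XOR of data positions {5,6,7,12,13,14,15} = 0⊕1⊕1⊕1⊕0⊕0⊕1 = 0
p8 = XOR of data positions {9,10,11,12,13,14,15} = 0⊕0⊕1⊕1⊕0⊕0⊕1 = 1
Parity bits p1,p2,p4,p8 = 1001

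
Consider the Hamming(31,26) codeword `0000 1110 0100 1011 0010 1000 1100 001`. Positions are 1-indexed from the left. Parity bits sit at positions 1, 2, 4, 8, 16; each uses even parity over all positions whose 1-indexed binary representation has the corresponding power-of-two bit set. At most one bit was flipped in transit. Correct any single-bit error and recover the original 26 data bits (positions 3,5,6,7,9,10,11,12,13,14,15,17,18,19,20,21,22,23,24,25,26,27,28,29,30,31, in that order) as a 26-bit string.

s1: b1⊕b3⊕b5⊕b7⊕b9⊕b11⊕b13⊕b15⊕b17⊕b19⊕b21⊕b23⊕b25⊕b27⊕b29⊕b31 = 0⊕0⊕1⊕1⊕0⊕0⊕1⊕1⊕0⊕1⊕1⊕0⊕1⊕0⊕0⊕1 = 0
s2: b2⊕b3⊕b6⊕b7⊕b10⊕b11⊕b14⊕b15⊕b18⊕b19⊕b22⊕b23⊕b26⊕b27⊕b30⊕b31 = 0⊕0⊕1⊕1⊕1⊕0⊕0⊕1⊕0⊕1⊕0⊕0⊕1⊕0⊕0⊕1 = 1
s4: b4⊕b5⊕b6⊕b7⊕b12⊕b13⊕b14⊕b15⊕b20⊕b21⊕b22⊕b23⊕b28⊕b29⊕b30⊕b31 = 0⊕1⊕1⊕1⊕0⊕1⊕0⊕1⊕0⊕1⊕0⊕0⊕0⊕0⊕0⊕1 = 1
s8: b8⊕b9⊕b10⊕b11⊕b12⊕b13⊕b14⊕b15⊕b24⊕b25⊕b26⊕b27⊕b28⊕b29⊕b30⊕b31 = 0⊕0⊕1⊕0⊕0⊕1⊕0⊕1⊕0⊕1⊕1⊕0⊕0⊕0⊕0⊕1 = 0
s16: b16⊕b17⊕b18⊕b19⊕b20⊕b21⊕b22⊕b23⊕b24⊕b25⊕b26⊕b27⊕b28⊕b29⊕b30⊕b31 = 1⊕0⊕0⊕1⊕0⊕1⊕0⊕0⊕0⊕1⊕1⊕0⊕0⊕0⊕0⊕1 = 0
Syndrome (s16...s1) = 00110 → position 6.
Flip bit 6: corrected codeword = 0000101001001011001010001100001
Data bits at positions 3,5,6,7,9,10,11,12,13,14,15,17,18,19,20,21,22,23,24,25,26,27,28,29,30,31: 01010100101001010001100001

01010100101001010001100001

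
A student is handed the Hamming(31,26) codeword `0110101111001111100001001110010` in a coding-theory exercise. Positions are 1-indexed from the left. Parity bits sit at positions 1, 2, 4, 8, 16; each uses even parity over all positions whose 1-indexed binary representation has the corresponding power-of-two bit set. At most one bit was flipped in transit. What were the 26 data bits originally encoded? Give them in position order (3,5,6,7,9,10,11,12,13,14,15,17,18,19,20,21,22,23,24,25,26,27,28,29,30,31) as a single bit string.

11011100111100011001110010

s1: b1⊕b3⊕b5⊕b7⊕b9⊕b11⊕b13⊕b15⊕b17⊕b19⊕b21⊕b23⊕b25⊕b27⊕b29⊕b31 = 0⊕1⊕1⊕1⊕1⊕0⊕1⊕1⊕1⊕0⊕0⊕0⊕1⊕1⊕0⊕0 = 1
s2: b2⊕b3⊕b6⊕b7⊕b10⊕b11⊕b14⊕b15⊕b18⊕b19⊕b22⊕b23⊕b26⊕b27⊕b30⊕b31 = 1⊕1⊕0⊕1⊕1⊕0⊕1⊕1⊕0⊕0⊕1⊕0⊕1⊕1⊕1⊕0 = 0
s4: b4⊕b5⊕b6⊕b7⊕b12⊕b13⊕b14⊕b15⊕b20⊕b21⊕b22⊕b23⊕b28⊕b29⊕b30⊕b31 = 0⊕1⊕0⊕1⊕0⊕1⊕1⊕1⊕0⊕0⊕1⊕0⊕0⊕0⊕1⊕0 = 1
s8: b8⊕b9⊕b10⊕b11⊕b12⊕b13⊕b14⊕b15⊕b24⊕b25⊕b26⊕b27⊕b28⊕b29⊕b30⊕b31 = 1⊕1⊕1⊕0⊕0⊕1⊕1⊕1⊕0⊕1⊕1⊕1⊕0⊕0⊕1⊕0 = 0
s16: b16⊕b17⊕b18⊕b19⊕b20⊕b21⊕b22⊕b23⊕b24⊕b25⊕b26⊕b27⊕b28⊕b29⊕b30⊕b31 = 1⊕1⊕0⊕0⊕0⊕0⊕1⊕0⊕0⊕1⊕1⊕1⊕0⊕0⊕1⊕0 = 1
Syndrome (s16...s1) = 10101 → position 21.
Flip bit 21: corrected codeword = 0110101111001111100011001110010
Data bits at positions 3,5,6,7,9,10,11,12,13,14,15,17,18,19,20,21,22,23,24,25,26,27,28,29,30,31: 11011100111100011001110010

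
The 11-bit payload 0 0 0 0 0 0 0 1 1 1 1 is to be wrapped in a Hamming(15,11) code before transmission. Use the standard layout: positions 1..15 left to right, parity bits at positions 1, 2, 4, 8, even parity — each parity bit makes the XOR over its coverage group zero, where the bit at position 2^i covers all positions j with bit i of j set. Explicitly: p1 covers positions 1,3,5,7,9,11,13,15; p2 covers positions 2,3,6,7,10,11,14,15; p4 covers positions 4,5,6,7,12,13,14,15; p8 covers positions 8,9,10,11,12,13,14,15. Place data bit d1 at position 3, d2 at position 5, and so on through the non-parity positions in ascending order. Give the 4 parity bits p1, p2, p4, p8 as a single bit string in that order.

Place data bits at non-power-of-two positions: b3=0, b5=0, b6=0, b7=0, b9=0, b10=0, b11=0, b12=1, b13=1, b14=1, b15=1.
p1 = XOR of data positions {3,5,7,9,11,13,15} = 0⊕0⊕0⊕0⊕0⊕1⊕1 = 0
p2 = XOR of data positions {3,6,7,10,11,14,15} = 0⊕0⊕0⊕0⊕0⊕1⊕1 = 0
p4 = XOR of data positions {5,6,7,12,13,14,15} = 0⊕0⊕0⊕1⊕1⊕1⊕1 = 0
p8 = XOR of data positions {9,10,11,12,13,14,15} = 0⊕0⊕0⊕1⊕1⊕1⊕1 = 0
Parity bits p1,p2,p4,p8 = 0000

0000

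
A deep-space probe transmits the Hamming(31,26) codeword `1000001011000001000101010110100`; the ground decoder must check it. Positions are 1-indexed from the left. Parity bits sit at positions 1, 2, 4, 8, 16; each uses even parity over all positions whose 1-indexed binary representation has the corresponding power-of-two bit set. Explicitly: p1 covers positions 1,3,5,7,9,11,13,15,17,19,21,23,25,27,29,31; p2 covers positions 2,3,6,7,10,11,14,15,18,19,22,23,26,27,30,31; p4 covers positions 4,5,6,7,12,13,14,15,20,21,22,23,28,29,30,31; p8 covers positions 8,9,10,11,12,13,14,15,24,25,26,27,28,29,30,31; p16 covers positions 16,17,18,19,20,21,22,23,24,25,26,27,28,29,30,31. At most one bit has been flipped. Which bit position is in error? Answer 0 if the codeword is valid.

s1: b1⊕b3⊕b5⊕b7⊕b9⊕b11⊕b13⊕b15⊕b17⊕b19⊕b21⊕b23⊕b25⊕b27⊕b29⊕b31 = 1⊕0⊕0⊕1⊕1⊕0⊕0⊕0⊕0⊕0⊕0⊕0⊕0⊕1⊕1⊕0 = 1
s2: b2⊕b3⊕b6⊕b7⊕b10⊕b11⊕b14⊕b15⊕b18⊕b19⊕b22⊕b23⊕b26⊕b27⊕b30⊕b31 = 0⊕0⊕0⊕1⊕1⊕0⊕0⊕0⊕0⊕0⊕1⊕0⊕1⊕1⊕0⊕0 = 1
s4: b4⊕b5⊕b6⊕b7⊕b12⊕b13⊕b14⊕b15⊕b20⊕b21⊕b22⊕b23⊕b28⊕b29⊕b30⊕b31 = 0⊕0⊕0⊕1⊕0⊕0⊕0⊕0⊕1⊕0⊕1⊕0⊕0⊕1⊕0⊕0 = 0
s8: b8⊕b9⊕b10⊕b11⊕b12⊕b13⊕b14⊕b15⊕b24⊕b25⊕b26⊕b27⊕b28⊕b29⊕b30⊕b31 = 0⊕1⊕1⊕0⊕0⊕0⊕0⊕0⊕1⊕0⊕1⊕1⊕0⊕1⊕0⊕0 = 0
s16: b16⊕b17⊕b18⊕b19⊕b20⊕b21⊕b22⊕b23⊕b24⊕b25⊕b26⊕b27⊕b28⊕b29⊕b30⊕b31 = 1⊕0⊕0⊕0⊕1⊕0⊕1⊕0⊕1⊕0⊕1⊕1⊕0⊕1⊕0⊕0 = 1
Syndrome (s16...s1) = 10011 → position 19.

19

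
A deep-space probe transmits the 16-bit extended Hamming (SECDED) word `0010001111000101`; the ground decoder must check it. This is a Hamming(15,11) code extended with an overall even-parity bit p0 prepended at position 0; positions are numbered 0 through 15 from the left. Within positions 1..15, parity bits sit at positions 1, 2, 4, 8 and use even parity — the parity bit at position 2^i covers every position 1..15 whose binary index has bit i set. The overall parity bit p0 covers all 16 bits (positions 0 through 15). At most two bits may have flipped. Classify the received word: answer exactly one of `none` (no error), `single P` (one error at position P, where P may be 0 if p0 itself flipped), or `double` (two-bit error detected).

single 0

s1: b1⊕b3⊕b5⊕b7⊕b9⊕b11⊕b13⊕b15 = 0⊕0⊕0⊕1⊕1⊕0⊕1⊕1 = 0
s2: b2⊕b3⊕b6⊕b7⊕b10⊕b11⊕b14⊕b15 = 1⊕0⊕1⊕1⊕0⊕0⊕0⊕1 = 0
s4: b4⊕b5⊕b6⊕b7⊕b12⊕b13⊕b14⊕b15 = 0⊕0⊕1⊕1⊕0⊕1⊕0⊕1 = 0
s8: b8⊕b9⊕b10⊕b11⊕b12⊕b13⊕b14⊕b15 = 1⊕1⊕0⊕0⊕0⊕1⊕0⊕1 = 0
Syndrome (s8...s1) = 0000 → position 0 (no error).
Overall parity (XOR of all 16 bits, including p0): 0⊕0⊕1⊕0⊕0⊕0⊕1⊕1⊕1⊕1⊕0⊕0⊕0⊕1⊕0⊕1 = 1
Overall=1, syndrome position=0 → single-bit error at position 0.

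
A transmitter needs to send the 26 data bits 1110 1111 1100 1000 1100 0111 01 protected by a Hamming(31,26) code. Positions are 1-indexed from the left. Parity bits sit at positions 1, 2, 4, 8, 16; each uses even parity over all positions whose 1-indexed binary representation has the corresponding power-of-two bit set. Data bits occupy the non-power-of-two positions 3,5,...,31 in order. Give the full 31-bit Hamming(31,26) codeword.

1010110011111101010001100011101

Place data bits at non-power-of-two positions: b3=1, b5=1, b6=1, b7=0, b9=1, b10=1, b11=1, b12=1, b13=1, b14=1, b15=0, b17=0, b18=1, b19=0, b20=0, b21=0, b22=1, b23=1, b24=0, b25=0, b26=0, b27=1, b28=1, b29=1, b30=0, b31=1.
p1 = XOR of data positions {3,5,7,9,11,13,15,17,19,21,23,25,27,29,31} = 1⊕1⊕0⊕1⊕1⊕1⊕0⊕0⊕0⊕0⊕1⊕0⊕1⊕1⊕1 = 1
p2 = XOR of data positions {3,6,7,10,11,14,15,18,19,22,23,26,27,30,31} = 1⊕1⊕0⊕1⊕1⊕1⊕0⊕1⊕0⊕1⊕1⊕0⊕1⊕0⊕1 = 0
p4 = XOR of data positions {5,6,7,12,13,14,15,20,21,22,23,28,29,30,31} = 1⊕1⊕0⊕1⊕1⊕1⊕0⊕0⊕0⊕1⊕1⊕1⊕1⊕0⊕1 = 0
p8 = XOR of data positions {9,10,11,12,13,14,15,24,25,26,27,28,29,30,31} = 1⊕1⊕1⊕1⊕1⊕1⊕0⊕0⊕0⊕0⊕1⊕1⊕1⊕0⊕1 = 0
p16 = XOR of data positions {17,18,19,20,21,22,23,24,25,26,27,28,29,30,31} = 0⊕1⊕0⊕0⊕0⊕1⊕1⊕0⊕0⊕0⊕1⊕1⊕1⊕0⊕1 = 1
Codeword b1..b31 = 1010110011111101010001100011101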